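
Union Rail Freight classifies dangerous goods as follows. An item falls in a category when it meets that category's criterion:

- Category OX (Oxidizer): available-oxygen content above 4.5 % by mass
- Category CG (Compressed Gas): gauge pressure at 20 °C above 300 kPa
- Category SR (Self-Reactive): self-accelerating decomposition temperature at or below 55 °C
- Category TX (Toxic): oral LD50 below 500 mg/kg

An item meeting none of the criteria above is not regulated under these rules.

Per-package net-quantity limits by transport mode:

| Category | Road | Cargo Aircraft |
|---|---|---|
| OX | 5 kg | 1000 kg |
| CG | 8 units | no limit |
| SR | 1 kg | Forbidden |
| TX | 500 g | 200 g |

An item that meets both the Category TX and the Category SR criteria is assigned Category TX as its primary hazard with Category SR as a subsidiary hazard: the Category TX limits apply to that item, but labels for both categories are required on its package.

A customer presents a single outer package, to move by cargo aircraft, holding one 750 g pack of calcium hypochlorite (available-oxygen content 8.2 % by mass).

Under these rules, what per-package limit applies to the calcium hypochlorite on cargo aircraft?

Calcium hypochlorite: available-oxygen content 8.2 % by mass > 4.5 % by mass → Category OX (Oxidizer).
The cargo aircraft limit for Category OX is 1000 kg.

1000 kg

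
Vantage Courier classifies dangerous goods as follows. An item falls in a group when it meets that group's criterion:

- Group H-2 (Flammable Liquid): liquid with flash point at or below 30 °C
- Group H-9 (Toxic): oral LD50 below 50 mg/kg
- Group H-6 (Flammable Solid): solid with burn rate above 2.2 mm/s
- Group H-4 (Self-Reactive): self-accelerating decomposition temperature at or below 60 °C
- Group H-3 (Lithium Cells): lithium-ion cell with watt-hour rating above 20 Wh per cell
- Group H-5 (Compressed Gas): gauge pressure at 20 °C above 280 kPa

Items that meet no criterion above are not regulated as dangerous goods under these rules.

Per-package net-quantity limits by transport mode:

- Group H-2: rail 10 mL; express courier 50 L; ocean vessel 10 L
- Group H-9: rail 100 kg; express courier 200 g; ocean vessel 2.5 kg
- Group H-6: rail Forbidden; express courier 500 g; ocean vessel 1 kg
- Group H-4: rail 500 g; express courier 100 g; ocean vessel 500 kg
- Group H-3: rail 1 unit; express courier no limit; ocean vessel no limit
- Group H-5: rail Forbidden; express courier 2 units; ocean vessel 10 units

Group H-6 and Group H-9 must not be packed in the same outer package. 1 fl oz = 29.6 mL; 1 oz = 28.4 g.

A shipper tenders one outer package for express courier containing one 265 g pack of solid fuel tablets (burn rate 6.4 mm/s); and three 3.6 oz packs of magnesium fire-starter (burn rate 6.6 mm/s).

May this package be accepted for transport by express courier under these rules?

No

The solid fuel tablets have burn rate 6.4 mm/s, which is > 2.2 mm/s, so they are Group H-6 (Flammable Solid).
With burn rate 6.6 mm/s (> 2.2 mm/s), the magnesium fire-starter falls in Group H-6.
Total Group H-6: 265 g + (three 3.6 oz packs = 306.72 g) = 571.72 g.
571.72 g > 500 g (express courier limit, Group H-6) — over the limit.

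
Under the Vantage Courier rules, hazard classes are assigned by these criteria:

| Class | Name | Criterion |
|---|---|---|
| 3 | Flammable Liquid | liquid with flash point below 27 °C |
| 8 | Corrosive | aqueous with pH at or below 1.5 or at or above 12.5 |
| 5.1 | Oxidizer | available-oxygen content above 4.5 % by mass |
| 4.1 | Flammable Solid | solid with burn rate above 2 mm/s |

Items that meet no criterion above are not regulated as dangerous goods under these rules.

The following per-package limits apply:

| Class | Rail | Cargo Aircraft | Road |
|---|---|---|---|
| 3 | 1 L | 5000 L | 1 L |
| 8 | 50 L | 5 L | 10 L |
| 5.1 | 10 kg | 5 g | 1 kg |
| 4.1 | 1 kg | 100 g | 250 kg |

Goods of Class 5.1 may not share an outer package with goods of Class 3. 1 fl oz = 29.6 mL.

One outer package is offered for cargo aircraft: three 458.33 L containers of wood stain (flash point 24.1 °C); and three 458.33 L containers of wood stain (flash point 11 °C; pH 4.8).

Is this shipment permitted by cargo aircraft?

Yes

The wood stain has flash point 24.1 °C, which is < 27 °C, so it is Class 3 (Flammable Liquid).
With flash point 11 °C (< 27 °C), the wood stain falls in Class 3.
Total Class 3: (three 458.33 L containers = 1374.99 L) + (three 458.33 L containers = 1374.99 L) = 2749.98 L.
2749.98 L ≤ 5000 L (cargo aircraft limit, Class 3) — within limit.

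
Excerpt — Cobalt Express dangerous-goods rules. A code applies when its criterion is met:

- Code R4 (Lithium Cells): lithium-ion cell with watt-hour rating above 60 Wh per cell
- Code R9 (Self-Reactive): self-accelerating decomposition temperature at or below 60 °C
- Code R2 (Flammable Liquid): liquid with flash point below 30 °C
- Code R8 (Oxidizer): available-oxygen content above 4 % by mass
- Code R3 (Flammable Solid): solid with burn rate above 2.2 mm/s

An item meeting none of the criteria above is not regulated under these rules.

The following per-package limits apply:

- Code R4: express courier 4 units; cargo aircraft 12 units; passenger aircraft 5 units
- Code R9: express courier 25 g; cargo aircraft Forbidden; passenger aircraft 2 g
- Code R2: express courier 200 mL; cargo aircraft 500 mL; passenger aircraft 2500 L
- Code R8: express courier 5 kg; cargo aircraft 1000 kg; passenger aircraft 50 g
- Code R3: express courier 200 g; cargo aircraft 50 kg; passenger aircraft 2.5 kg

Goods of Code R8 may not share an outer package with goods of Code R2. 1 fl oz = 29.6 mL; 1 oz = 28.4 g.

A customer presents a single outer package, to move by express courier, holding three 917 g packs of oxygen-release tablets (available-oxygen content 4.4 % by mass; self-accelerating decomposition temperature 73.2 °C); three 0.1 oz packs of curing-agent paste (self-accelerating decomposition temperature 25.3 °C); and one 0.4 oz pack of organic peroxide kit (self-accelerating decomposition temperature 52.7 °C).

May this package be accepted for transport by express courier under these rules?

Yes

Oxygen-release tablets: available-oxygen content 4.4 % by mass > 4 % by mass → Code R8 (Oxidizer).
With self-accelerating decomposition temperature 25.3 °C (≤ 60 °C), the curing-agent paste falls in Code R9.
With self-accelerating decomposition temperature 52.7 °C (≤ 60 °C), the organic peroxide kit falls in Code R9.
Code R8 quantity: three 917 g packs = 2.751 kg.
2.751 kg is within the express courier limit of 5 kg for Code R8.
Total Code R9: (three 0.1 oz packs = 8.52 g) + (one 0.4 oz pack = 11.36 g) = 19.88 g.
19.88 g ≤ 25 g (express courier limit, Code R9) — within limit.
The segregation rule (Code R8 with Code R2) does not apply to Code R8 with Code R9.
Every hazard code is within its express courier limit and no segregation rule is violated.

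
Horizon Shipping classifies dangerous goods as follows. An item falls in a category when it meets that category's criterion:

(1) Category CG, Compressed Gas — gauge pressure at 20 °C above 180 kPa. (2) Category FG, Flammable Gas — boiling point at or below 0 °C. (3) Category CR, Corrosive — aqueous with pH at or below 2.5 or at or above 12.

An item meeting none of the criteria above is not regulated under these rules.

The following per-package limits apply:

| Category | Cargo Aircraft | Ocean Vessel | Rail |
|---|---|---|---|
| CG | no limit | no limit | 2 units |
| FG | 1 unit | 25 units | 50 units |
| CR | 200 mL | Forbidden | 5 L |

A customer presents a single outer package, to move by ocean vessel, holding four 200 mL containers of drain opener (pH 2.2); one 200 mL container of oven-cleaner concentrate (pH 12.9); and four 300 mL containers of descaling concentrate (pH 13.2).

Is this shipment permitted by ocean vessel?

No

pH 2.2 meets the Category CR criterion (Corrosive), so the drain opener is Category CR.
With pH 12.9 (≥ 12), the oven-cleaner concentrate falls in Category CR.
With pH 13.2 (≥ 12), the descaling concentrate falls in Category CR.
Category CR net quantity: (four 200 mL containers = 800 mL) + 200 mL + (four 300 mL containers = 1.2 L) = 2.2 L.
By ocean vessel, Category CR is Forbidden regardless of quantity.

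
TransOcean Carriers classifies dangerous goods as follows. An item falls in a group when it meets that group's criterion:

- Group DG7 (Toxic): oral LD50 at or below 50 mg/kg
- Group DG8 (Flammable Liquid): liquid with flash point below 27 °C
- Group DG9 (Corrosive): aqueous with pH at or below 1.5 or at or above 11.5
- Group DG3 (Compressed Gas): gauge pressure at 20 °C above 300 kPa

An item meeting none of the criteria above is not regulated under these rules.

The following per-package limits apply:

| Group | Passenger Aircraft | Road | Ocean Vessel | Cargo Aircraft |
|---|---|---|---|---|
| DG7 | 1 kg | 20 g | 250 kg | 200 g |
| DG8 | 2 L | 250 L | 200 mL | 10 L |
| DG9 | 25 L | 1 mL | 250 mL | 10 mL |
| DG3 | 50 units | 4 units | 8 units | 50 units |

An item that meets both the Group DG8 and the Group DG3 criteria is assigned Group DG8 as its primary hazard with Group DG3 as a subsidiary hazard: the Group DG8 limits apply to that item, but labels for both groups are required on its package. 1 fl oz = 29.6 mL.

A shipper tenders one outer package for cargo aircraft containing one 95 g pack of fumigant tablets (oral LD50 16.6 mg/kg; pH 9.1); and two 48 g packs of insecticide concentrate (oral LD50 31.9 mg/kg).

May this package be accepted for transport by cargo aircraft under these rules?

Fumigant tablets: oral LD50 16.6 mg/kg ≤ 50 mg/kg → Group DG7 (Toxic).
The insecticide concentrate has oral LD50 31.9 mg/kg, which is ≤ 50 mg/kg, so it is Group DG7 (Toxic).
Group DG7 net quantity: 95 g + (two 48 g packs = 96 g) = 191 g.
That is within the Group DG7 cargo aircraft limit of 200 g.

Yes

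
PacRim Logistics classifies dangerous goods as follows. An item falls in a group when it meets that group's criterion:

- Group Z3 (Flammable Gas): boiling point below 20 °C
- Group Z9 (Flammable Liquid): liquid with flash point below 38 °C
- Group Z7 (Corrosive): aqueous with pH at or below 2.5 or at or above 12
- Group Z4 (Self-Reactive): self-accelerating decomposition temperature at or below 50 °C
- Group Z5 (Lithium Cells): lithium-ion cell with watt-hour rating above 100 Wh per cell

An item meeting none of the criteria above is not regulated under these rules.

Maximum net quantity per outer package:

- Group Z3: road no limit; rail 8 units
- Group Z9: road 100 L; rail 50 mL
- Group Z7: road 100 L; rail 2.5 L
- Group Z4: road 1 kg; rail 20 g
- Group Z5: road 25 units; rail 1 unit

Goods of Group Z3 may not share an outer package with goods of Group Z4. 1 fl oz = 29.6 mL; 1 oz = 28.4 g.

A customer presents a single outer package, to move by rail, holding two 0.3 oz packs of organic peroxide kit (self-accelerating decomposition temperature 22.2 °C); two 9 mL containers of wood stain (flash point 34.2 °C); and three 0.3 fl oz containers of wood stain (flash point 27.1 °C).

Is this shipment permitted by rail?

Yes

Organic peroxide kit: self-accelerating decomposition temperature 22.2 °C ≤ 50 °C → Group Z4 (Self-Reactive).
With flash point 34.2 °C (< 38 °C), the wood stain falls in Group Z9.
Flash point 27.1 °C meets the Group Z9 criterion (Flammable Liquid), so the wood stain is Group Z9.
Total Group Z9: (two 9 mL containers = 18 mL) + (three 0.3 fl oz containers = 26.64 mL) = 44.64 mL.
44.64 mL is within the rail limit of 50 mL for Group Z9.
Group Z4 quantity: two 0.3 oz packs = 17.04 g.
That is within the Group Z4 rail limit of 20 g.
The segregation rule (Group Z3 with Group Z4) does not apply to Group Z9 with Group Z4.
Every hazard group is within its rail limit and no segregation rule is violated.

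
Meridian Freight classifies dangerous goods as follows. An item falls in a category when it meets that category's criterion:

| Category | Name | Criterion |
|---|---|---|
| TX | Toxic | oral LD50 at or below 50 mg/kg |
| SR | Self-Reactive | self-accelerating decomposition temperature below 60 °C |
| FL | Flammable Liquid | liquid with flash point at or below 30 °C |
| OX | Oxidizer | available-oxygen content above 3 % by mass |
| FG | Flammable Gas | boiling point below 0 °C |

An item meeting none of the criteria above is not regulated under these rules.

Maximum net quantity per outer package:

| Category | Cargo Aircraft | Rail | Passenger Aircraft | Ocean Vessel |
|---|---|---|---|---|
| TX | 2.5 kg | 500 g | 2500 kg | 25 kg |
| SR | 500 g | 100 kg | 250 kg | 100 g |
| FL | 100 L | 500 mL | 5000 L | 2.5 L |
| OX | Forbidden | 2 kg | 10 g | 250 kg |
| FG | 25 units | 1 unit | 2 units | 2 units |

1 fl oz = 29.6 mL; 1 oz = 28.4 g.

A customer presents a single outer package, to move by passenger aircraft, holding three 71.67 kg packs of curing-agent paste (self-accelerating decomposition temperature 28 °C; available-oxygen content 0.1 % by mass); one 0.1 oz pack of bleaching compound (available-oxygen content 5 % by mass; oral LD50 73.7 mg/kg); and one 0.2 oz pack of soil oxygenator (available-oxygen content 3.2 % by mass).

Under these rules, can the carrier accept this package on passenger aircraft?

Yes

Self-accelerating decomposition temperature 28 °C meets the Category SR criterion (Self-Reactive), so the curing-agent paste is Category SR.
Bleaching compound: available-oxygen content 5 % by mass > 3 % by mass → Category OX (Oxidizer).
Available-oxygen content 3.2 % by mass meets the Category OX criterion (Oxidizer), so the soil oxygenator is Category OX.
Category OX net quantity: (one 0.1 oz pack = 2.84 g) + (one 0.2 oz pack = 5.68 g) = 8.52 g.
That is within the Category OX passenger aircraft limit of 10 g.
Category SR quantity: three 71.67 kg packs = 215.01 kg.
215.01 kg ≤ 250 kg (passenger aircraft limit, Category SR) — within limit.
Every hazard category is within its passenger aircraft limit and no segregation rule is violated.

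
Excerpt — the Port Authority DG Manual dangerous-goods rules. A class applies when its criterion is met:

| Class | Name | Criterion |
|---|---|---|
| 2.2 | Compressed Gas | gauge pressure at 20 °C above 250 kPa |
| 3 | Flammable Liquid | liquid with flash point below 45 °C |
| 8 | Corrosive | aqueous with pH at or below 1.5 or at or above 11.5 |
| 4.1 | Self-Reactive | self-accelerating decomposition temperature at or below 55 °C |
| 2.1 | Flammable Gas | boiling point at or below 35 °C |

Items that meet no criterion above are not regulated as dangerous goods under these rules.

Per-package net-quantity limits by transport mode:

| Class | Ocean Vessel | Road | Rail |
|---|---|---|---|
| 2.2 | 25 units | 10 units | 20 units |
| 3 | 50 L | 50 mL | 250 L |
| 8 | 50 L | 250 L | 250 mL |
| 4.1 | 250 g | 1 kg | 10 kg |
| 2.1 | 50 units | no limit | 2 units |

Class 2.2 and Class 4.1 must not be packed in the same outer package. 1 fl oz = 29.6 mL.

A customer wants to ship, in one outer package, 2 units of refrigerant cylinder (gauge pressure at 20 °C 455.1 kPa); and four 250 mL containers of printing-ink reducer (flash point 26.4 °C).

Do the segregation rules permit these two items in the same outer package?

The refrigerant cylinder has gauge pressure at 20 °C 455.1 kPa, which is > 250 kPa, so it is Class 2.2 (Compressed Gas).
Flash point 26.4 °C meets the Class 3 criterion (Flammable Liquid), so the printing-ink reducer is Class 3.
No segregation rule bars Class 2.2 with Class 3.

Yes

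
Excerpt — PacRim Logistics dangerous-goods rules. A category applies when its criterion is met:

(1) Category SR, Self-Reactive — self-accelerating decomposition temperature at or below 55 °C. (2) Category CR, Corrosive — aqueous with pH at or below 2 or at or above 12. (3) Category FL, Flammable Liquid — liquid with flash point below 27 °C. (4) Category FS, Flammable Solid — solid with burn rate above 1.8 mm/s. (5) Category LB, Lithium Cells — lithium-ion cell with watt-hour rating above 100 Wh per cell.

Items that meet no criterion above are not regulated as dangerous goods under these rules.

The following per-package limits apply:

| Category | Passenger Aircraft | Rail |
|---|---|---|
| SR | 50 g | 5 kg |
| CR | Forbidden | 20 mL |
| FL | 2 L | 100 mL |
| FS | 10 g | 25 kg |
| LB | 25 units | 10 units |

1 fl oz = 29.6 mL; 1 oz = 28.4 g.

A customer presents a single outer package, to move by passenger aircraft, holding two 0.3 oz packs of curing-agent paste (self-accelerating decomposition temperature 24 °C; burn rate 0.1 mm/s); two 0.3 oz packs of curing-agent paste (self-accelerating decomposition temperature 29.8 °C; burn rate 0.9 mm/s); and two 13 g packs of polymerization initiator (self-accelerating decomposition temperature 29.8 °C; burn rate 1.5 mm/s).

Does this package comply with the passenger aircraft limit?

No

Curing-agent paste: self-accelerating decomposition temperature 24 °C ≤ 55 °C → Category SR (Self-Reactive).
Curing-agent paste: self-accelerating decomposition temperature 29.8 °C ≤ 55 °C → Category SR (Self-Reactive).
With self-accelerating decomposition temperature 29.8 °C (≤ 55 °C), the polymerization initiator falls in Category SR.
Total Category SR: (two 0.3 oz packs = 17.04 g) + (two 0.3 oz packs = 17.04 g) + (two 13 g packs = 26 g) = 60.08 g.
60.08 g > 50 g (passenger aircraft limit, Category SR) — over the limit.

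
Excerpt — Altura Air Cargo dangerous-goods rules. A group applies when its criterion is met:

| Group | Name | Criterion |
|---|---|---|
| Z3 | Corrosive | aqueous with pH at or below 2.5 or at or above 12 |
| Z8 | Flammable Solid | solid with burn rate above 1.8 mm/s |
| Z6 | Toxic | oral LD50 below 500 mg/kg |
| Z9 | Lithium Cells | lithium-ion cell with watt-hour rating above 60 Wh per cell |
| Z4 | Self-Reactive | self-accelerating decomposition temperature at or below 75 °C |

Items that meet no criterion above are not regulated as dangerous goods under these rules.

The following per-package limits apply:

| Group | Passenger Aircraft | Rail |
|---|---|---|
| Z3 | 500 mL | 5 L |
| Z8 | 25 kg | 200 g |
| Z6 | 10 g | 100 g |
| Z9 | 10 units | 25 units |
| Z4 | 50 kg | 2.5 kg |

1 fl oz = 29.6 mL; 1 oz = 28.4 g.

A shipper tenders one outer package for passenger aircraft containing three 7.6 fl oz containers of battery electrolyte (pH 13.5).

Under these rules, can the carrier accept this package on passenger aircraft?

The battery electrolyte has pH 13.5, which is ≥ 12, so it is Group Z3 (Corrosive).
Group Z3 quantity: three 7.6 fl oz containers = 674.88 mL.
674.88 mL exceeds the passenger aircraft limit of 500 mL for Group Z3.

No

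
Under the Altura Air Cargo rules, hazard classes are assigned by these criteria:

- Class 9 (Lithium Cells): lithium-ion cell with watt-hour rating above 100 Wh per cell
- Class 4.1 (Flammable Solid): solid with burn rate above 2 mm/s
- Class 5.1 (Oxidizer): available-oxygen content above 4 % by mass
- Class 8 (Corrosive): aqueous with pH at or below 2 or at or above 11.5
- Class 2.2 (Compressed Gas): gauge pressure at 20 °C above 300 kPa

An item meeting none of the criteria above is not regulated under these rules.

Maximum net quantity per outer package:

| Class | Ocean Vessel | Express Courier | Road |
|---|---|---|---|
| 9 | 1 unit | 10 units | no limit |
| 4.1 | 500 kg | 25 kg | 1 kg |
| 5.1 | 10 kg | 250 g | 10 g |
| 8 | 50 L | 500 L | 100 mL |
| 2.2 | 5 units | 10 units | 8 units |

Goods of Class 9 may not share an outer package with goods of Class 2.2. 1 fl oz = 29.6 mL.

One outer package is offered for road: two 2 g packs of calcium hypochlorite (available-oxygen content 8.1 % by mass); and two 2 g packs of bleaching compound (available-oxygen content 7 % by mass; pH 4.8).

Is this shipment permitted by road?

Available-oxygen content 8.1 % by mass meets the Class 5.1 criterion (Oxidizer), so the calcium hypochlorite is Class 5.1.
With available-oxygen content 7 % by mass (> 4 % by mass), the bleaching compound falls in Class 5.1.
Class 5.1 net quantity: (two 2 g packs = 4 g) + (two 2 g packs = 4 g) = 8 g.
That is within the Class 5.1 road limit of 10 g.

Yes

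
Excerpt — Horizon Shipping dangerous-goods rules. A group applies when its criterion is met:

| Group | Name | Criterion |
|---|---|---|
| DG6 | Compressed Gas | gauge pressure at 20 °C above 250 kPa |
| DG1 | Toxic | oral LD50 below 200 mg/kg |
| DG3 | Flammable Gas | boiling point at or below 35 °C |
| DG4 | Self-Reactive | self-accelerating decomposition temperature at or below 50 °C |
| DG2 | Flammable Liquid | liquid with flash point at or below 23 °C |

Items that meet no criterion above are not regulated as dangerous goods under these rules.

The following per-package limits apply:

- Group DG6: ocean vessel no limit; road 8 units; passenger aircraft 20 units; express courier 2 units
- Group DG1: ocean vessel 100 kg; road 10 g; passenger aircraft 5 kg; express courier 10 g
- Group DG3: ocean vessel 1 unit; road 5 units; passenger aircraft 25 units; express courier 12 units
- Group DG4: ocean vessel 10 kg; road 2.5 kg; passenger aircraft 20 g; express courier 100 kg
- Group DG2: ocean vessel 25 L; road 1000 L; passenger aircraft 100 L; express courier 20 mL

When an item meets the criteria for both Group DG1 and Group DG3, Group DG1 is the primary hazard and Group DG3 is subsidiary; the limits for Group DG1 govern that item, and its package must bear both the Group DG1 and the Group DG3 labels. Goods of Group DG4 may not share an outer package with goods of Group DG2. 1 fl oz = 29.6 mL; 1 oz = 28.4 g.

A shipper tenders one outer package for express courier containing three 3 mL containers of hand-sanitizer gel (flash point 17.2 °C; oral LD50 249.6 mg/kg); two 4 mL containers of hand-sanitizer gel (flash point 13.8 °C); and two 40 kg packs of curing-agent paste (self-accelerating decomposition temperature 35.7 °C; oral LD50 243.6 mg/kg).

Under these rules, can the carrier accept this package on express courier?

No

Flash point 17.2 °C meets the Group DG2 criterion (Flammable Liquid), so the hand-sanitizer gel is Group DG2.
The hand-sanitizer gel has flash point 13.8 °C, which is ≤ 23 °C, so it is Group DG2 (Flammable Liquid).
Self-accelerating decomposition temperature 35.7 °C meets the Group DG4 criterion (Self-Reactive), so the curing-agent paste is Group DG4.
Group DG4 quantity: two 40 kg packs = 80 kg.
80 kg ≤ 100 kg (express courier limit, Group DG4) — within limit.
Total Group DG2: (three 3 mL containers = 9 mL) + (two 4 mL containers = 8 mL) = 17 mL.
17 mL ≤ 20 mL (express courier limit, Group DG2) — within limit.
Group DG4 and Group DG2 may not share an outer package.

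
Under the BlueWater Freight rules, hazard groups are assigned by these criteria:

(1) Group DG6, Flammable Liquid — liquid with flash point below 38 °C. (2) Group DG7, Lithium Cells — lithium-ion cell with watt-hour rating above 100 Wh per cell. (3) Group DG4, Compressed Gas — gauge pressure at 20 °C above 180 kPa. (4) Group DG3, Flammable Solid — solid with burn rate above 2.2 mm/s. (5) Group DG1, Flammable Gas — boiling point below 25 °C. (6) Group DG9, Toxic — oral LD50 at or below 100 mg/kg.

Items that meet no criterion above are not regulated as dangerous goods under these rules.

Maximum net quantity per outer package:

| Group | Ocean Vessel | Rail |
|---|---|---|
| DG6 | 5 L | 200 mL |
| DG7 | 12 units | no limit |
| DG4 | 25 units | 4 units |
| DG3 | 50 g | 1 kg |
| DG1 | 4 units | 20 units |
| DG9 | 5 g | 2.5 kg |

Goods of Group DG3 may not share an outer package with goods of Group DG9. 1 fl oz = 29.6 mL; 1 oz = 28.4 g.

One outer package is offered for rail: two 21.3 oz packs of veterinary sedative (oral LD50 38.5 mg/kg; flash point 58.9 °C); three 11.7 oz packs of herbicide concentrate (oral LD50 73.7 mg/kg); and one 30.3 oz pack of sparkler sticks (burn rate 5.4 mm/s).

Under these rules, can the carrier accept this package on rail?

No

Veterinary sedative: oral LD50 38.5 mg/kg ≤ 100 mg/kg → Group DG9 (Toxic).
Oral LD50 73.7 mg/kg meets the Group DG9 criterion (Toxic), so the herbicide concentrate is Group DG9.
The sparkler sticks have burn rate 5.4 mm/s, which is > 2.2 mm/s, so they are Group DG3 (Flammable Solid).
Group DG3 quantity: one 30.3 oz pack = 860.52 g.
860.52 g ≤ 1 kg (rail limit, Group DG3) — within limit.
Total Group DG9: (two 21.3 oz packs = 1209.84 g) + (three 11.7 oz packs = 996.84 g) = 2206.68 g.
2206.68 g ≤ 2.5 kg (rail limit, Group DG9) — within limit.
Group DG3 and Group DG9 may not share an outer package.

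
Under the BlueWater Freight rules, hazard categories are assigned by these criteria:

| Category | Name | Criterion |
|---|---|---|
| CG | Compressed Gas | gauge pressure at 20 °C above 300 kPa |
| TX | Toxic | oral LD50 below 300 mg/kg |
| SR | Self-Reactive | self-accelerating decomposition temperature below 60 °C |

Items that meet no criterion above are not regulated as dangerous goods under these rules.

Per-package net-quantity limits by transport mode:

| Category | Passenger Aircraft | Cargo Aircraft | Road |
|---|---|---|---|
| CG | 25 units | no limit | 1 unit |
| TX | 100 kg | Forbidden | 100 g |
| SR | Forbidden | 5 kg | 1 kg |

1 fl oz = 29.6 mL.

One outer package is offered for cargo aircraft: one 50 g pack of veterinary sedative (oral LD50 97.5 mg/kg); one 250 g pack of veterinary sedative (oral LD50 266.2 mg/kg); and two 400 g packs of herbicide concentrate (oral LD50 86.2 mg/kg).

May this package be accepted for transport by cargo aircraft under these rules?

No

With oral LD50 97.5 mg/kg (< 300 mg/kg), the veterinary sedative falls in Category TX.
Veterinary sedative: oral LD50 266.2 mg/kg < 300 mg/kg → Category TX (Toxic).
Herbicide concentrate: oral LD50 86.2 mg/kg < 300 mg/kg → Category TX (Toxic).
Total Category TX: 50 g + 250 g + (two 400 g packs = 800 g) = 1.1 kg.
Category TX is Forbidden by cargo aircraft.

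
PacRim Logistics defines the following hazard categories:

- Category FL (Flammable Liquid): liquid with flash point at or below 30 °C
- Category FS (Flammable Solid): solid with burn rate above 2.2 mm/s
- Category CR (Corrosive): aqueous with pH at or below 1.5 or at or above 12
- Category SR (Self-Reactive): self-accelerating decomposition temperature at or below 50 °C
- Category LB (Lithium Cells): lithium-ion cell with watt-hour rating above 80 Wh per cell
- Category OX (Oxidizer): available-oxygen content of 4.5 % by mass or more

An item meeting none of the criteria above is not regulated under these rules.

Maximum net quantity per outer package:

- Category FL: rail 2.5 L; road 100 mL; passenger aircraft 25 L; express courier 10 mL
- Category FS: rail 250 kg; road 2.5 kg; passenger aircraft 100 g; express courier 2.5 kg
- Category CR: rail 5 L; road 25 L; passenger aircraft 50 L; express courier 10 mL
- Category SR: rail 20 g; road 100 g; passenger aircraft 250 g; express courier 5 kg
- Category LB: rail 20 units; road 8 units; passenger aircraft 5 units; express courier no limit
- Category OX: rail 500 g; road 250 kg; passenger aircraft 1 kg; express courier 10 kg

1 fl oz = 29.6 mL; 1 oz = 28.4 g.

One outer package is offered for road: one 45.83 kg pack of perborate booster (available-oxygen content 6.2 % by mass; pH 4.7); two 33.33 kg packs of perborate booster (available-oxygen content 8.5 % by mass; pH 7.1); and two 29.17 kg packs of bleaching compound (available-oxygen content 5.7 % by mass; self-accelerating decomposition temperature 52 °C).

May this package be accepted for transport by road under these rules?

Yes

Perborate booster: available-oxygen content 6.2 % by mass ≥ 4.5 % by mass → Category OX (Oxidizer).
Available-oxygen content 8.5 % by mass meets the Category OX criterion (Oxidizer), so the perborate booster is Category OX.
The bleaching compound has available-oxygen content 5.7 % by mass, which is ≥ 4.5 % by mass, so it is Category OX (Oxidizer).
Category OX net quantity: 45.83 kg + (two 33.33 kg packs = 66.66 kg) + (two 29.17 kg packs = 58.34 kg) = 170.83 kg.
170.83 kg ≤ 250 kg (road limit, Category OX) — within limit.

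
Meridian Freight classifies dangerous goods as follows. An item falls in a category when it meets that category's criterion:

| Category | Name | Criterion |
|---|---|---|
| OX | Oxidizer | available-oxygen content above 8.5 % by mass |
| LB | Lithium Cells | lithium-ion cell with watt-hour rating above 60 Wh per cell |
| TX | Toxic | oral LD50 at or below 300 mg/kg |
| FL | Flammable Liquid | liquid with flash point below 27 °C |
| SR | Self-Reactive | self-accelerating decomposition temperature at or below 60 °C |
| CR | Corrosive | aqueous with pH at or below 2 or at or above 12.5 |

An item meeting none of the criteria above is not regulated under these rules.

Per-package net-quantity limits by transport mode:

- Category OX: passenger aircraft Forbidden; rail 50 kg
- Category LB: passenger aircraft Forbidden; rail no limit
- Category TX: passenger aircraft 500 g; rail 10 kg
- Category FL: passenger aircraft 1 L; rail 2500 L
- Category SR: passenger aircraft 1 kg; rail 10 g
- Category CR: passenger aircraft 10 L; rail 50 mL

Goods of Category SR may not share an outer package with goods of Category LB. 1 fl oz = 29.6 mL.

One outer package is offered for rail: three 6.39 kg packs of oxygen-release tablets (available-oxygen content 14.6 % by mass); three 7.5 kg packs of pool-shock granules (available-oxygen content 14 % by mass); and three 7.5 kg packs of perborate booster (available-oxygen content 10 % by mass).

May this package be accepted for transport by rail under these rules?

No

Oxygen-release tablets: available-oxygen content 14.6 % by mass > 8.5 % by mass → Category OX (Oxidizer).
With available-oxygen content 14 % by mass (> 8.5 % by mass), the pool-shock granules fall in Category OX.
The perborate booster has available-oxygen content 10 % by mass, which is > 8.5 % by mass, so it is Category OX (Oxidizer).
Category OX net quantity: (three 6.39 kg packs = 19.17 kg) + (three 7.5 kg packs = 22.5 kg) + (three 7.5 kg packs = 22.5 kg) = 64.17 kg.
64.17 kg exceeds the rail limit of 50 kg for Category OX.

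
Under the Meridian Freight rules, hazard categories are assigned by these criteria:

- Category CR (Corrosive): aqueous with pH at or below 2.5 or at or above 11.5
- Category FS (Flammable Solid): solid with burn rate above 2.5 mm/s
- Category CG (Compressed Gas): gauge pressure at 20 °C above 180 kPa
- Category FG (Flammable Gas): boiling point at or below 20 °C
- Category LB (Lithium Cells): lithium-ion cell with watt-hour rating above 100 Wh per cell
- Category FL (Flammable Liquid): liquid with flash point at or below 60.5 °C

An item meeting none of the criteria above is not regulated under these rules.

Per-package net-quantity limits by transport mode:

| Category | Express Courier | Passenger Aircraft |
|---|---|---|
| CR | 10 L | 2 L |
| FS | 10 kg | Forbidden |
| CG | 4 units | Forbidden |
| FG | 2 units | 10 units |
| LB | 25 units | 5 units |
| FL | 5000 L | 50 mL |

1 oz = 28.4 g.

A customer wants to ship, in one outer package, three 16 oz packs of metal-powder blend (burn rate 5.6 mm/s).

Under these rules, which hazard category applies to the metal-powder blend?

Metal-powder blend: burn rate 5.6 mm/s > 2.5 mm/s → Category FS (Flammable Solid).

Category FS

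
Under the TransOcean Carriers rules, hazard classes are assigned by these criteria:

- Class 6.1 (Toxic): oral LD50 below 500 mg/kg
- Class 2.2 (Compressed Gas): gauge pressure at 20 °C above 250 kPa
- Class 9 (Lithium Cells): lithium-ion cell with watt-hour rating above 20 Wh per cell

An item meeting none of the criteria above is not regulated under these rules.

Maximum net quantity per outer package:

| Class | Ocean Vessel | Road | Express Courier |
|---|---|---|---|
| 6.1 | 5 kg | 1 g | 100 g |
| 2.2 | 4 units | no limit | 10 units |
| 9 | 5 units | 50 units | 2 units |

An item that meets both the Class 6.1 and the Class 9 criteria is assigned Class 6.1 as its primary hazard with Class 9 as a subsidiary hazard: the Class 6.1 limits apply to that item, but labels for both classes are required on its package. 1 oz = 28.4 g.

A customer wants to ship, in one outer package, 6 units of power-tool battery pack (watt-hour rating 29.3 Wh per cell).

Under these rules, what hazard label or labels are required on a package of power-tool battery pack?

The power-tool battery pack has watt-hour rating 29.3 Wh per cell, which is > 20 Wh per cell, so it is Class 9 (Lithium Cells).
Only the Class 9 label is required.

Class 9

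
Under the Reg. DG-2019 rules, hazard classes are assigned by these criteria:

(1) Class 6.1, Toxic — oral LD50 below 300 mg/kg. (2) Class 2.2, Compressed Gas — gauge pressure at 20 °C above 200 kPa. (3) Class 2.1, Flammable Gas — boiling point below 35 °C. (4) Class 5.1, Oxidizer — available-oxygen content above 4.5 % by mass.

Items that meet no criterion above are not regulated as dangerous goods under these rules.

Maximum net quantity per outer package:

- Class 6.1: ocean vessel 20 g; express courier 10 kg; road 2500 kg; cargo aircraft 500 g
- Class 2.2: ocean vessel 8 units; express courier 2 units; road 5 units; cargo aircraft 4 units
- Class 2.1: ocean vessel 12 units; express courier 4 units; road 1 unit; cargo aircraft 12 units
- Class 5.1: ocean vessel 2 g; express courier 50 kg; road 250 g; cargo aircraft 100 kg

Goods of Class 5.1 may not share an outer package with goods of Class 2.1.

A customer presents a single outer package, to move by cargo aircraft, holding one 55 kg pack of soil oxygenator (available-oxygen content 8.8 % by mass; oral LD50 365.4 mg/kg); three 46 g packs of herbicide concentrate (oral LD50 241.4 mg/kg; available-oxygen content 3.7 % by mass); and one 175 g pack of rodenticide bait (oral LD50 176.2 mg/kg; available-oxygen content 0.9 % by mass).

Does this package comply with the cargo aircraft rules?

Yes

The soil oxygenator has available-oxygen content 8.8 % by mass, which is > 4.5 % by mass, so it is Class 5.1 (Oxidizer).
With oral LD50 241.4 mg/kg (< 300 mg/kg), the herbicide concentrate falls in Class 6.1.
Oral LD50 176.2 mg/kg meets the Class 6.1 criterion (Toxic), so the rodenticide bait is Class 6.1.
Class 6.1 net quantity: (three 46 g packs = 138 g) + 175 g = 313 g.
313 g is within the cargo aircraft limit of 500 g for Class 6.1.
Class 5.1 quantity: 55 kg.
55 kg ≤ 100 kg (cargo aircraft limit, Class 5.1) — within limit.
The segregation rule (Class 5.1 with Class 2.1) does not apply to Class 6.1 with Class 5.1.
Every hazard class is within its cargo aircraft limit and no segregation rule is violated.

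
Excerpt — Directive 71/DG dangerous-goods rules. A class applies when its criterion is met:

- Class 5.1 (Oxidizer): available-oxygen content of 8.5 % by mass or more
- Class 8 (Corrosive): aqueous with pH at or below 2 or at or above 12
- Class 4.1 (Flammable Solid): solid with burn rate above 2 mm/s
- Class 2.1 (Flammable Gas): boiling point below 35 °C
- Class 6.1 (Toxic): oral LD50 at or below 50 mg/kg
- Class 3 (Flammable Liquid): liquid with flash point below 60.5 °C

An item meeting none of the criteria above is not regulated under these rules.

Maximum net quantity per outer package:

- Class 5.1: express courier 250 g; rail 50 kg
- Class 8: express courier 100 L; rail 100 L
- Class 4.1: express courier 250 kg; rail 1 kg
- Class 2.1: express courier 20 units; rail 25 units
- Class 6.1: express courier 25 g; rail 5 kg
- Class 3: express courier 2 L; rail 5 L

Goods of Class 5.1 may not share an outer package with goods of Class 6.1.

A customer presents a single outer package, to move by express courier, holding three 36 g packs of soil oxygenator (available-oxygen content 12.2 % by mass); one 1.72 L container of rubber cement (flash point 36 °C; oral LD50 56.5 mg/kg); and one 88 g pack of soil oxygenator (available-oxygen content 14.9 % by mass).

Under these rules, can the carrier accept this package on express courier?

Yes

Available-oxygen content 12.2 % by mass meets the Class 5.1 criterion (Oxidizer), so the soil oxygenator is Class 5.1.
Rubber cement: flash point 36 °C < 60.5 °C → Class 3 (Flammable Liquid).
With available-oxygen content 14.9 % by mass (≥ 8.5 % by mass), the soil oxygenator falls in Class 5.1.
Class 5.1 net quantity: (three 36 g packs = 108 g) + 88 g = 196 g.
196 g ≤ 250 g (express courier limit, Class 5.1) — within limit.
Class 3 quantity: 1.72 L.
That is within the Class 3 express courier limit of 2 L.
The segregation rule (Class 5.1 with Class 6.1) does not apply to Class 5.1 with Class 3.
Every hazard class is within its express courier limit and no segregation rule is violated.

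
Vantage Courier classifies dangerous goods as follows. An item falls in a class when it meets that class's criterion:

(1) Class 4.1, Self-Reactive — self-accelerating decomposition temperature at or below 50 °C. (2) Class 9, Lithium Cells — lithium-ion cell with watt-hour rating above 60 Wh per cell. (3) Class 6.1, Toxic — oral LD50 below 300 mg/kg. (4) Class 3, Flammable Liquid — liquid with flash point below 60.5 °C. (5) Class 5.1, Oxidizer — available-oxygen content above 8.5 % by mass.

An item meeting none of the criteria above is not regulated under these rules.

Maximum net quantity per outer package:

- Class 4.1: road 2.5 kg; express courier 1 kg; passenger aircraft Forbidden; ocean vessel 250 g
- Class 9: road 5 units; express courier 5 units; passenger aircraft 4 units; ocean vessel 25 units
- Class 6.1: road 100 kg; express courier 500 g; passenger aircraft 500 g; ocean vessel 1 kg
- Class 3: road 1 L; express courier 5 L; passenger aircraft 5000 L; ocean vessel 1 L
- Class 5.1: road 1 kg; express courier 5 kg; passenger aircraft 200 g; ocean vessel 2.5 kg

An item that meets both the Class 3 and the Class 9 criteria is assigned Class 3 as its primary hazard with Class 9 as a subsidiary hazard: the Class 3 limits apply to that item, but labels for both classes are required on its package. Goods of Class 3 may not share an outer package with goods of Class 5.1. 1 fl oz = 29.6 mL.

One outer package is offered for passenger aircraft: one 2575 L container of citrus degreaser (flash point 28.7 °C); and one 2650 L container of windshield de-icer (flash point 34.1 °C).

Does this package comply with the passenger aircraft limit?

Flash point 28.7 °C meets the Class 3 criterion (Flammable Liquid), so the citrus degreaser is Class 3.
Windshield de-icer: flash point 34.1 °C < 60.5 °C → Class 3 (Flammable Liquid).
Class 3 net quantity: 2575 L + 2650 L = 5225 L.
5225 L exceeds the passenger aircraft limit of 5000 L for Class 3.

No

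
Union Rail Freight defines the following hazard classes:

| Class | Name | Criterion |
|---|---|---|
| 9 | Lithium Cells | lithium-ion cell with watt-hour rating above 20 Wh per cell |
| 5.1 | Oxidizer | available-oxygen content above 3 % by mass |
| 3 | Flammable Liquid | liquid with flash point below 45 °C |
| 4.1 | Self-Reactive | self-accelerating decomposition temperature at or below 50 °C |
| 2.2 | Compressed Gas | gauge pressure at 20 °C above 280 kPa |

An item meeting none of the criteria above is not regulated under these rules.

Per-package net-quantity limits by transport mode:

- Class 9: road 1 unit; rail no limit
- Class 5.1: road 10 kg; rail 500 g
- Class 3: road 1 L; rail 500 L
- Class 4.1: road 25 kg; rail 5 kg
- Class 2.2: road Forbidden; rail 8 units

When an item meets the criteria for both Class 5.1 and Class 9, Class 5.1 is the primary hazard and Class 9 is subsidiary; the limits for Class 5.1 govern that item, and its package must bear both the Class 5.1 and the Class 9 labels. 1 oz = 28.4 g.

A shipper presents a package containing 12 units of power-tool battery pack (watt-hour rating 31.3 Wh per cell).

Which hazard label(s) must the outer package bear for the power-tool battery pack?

Class 9

Watt-hour rating 31.3 Wh per cell meets the Class 9 criterion (Lithium Cells), so the power-tool battery pack is Class 9.
Only the Class 9 label is required.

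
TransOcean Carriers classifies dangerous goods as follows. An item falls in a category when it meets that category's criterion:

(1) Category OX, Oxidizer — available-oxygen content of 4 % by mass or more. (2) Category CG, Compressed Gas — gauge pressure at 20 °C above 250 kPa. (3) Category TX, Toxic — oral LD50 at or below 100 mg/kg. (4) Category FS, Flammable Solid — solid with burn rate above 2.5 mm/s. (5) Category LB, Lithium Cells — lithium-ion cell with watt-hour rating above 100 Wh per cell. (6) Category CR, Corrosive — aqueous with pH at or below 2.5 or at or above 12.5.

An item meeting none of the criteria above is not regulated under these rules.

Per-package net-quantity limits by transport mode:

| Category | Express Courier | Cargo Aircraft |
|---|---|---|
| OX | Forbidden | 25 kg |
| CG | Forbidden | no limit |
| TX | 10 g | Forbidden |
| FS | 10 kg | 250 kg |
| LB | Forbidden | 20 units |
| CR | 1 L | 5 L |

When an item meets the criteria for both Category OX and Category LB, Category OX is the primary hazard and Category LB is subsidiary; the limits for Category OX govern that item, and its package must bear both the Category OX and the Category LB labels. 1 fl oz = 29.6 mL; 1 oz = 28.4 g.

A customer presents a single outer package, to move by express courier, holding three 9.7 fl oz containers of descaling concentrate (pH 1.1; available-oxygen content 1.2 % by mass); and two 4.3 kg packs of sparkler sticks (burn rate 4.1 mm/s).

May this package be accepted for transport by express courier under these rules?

The descaling concentrate has pH 1.1, which is ≤ 2.5, so it is Category CR (Corrosive).
Sparkler sticks: burn rate 4.1 mm/s > 2.5 mm/s → Category FS (Flammable Solid).
Category CR quantity: three 9.7 fl oz containers = 861.36 mL.
861.36 mL is within the express courier limit of 1 L for Category CR.
Category FS quantity: two 4.3 kg packs = 8.6 kg.
8.6 kg ≤ 10 kg (express courier limit, Category FS) — within limit.
Every hazard category is within its express courier limit and no segregation rule is violated.

Yes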